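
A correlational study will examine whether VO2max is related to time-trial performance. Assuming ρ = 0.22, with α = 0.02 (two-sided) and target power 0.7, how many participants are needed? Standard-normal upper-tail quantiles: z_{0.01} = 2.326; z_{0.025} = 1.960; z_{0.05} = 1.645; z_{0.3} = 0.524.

Fisher's z: C = ½·ln((1+r)/(1−r)) = ½·ln(1.5641) = 0.2237.
n = ((z_{α/2} + z_β)/C)² + 3.
(2.326 + 0.524) / 0.2237 = 2.850 / 0.2237 = 12.740.
n = 12.740² + 3 = 162.31 + 3 = 165.3.
Round up.

n = 166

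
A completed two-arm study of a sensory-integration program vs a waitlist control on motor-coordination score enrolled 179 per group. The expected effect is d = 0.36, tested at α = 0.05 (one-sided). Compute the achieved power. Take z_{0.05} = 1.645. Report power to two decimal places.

power ≈ 0.96

For two equal groups, power = Φ(d·√(n/2) − z_{α}).
d·√(n/2) = 0.36 × √(179/2) = 0.36 × 9.460 = 3.406.
z_β = 3.406 − 1.645 = 1.761.
Power = Φ(1.761) = 0.961.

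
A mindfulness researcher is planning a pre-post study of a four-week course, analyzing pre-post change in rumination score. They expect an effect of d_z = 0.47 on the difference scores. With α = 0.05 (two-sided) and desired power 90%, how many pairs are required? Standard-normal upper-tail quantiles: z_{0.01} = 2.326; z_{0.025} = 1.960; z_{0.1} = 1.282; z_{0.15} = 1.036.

n = 48 pairs

For a paired (one-sample on differences) test: n = ((z_{α/2} + z_β) / d)².
z_{α/2} + z_β = 1.960 + 1.282 = 3.242.
n = (3.242 / 0.47)² = 6.898² = 47.58.
Round up.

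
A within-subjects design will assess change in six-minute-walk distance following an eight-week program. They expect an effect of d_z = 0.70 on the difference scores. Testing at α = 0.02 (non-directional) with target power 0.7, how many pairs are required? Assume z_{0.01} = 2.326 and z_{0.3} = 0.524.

n = 17 pairs

For a paired (one-sample on differences) test: n = ((z_{α/2} + z_β) / d)².
z_{α/2} + z_β = 2.326 + 0.524 = 2.850.
n = (2.850 / 0.70)² = 4.071² = 16.58.
Round up.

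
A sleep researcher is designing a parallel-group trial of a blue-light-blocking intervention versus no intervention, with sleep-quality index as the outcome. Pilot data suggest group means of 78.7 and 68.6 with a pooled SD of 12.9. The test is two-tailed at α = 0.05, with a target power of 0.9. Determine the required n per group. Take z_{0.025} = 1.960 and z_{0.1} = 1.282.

Cohen's d = |M₁ − M₂| / SD_pooled = |78.7 − 68.6| / 12.9 = 10.1 / 12.9 = 0.783.
For two independent groups with equal n: n = 2·((z_{α/2} + z_β) / d)².
z_{α/2} + z_β = 1.960 + 1.282 = 3.242.
n = 2 × (3.242 / 0.783)² = 2 × 4.140² = 2 × 17.14 = 34.3.
Round up to the next whole participant.

n = 35 per group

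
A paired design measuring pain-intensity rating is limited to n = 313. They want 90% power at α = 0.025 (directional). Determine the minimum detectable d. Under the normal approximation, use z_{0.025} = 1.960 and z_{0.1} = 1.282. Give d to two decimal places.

For a single sample (or paired design) of n = 313: d_min = (z_{α} + z_β)/√n.
z-sum = 1.960 + 1.282 = 3.242.
d_min = 3.242 / √313 = 3.242 / 17.692 = 0.183.

d_min ≈ 0.18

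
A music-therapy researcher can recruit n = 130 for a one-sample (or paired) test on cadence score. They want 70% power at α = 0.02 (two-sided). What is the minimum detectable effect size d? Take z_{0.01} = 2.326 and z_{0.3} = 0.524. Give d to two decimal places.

d_min ≈ 0.25

For a single sample (or paired design) of n = 130: d_min = (z_{α/2} + z_β)/√n.
z-sum = 2.326 + 0.524 = 2.850.
d_min = 2.850 / √130 = 2.850 / 11.402 = 0.250.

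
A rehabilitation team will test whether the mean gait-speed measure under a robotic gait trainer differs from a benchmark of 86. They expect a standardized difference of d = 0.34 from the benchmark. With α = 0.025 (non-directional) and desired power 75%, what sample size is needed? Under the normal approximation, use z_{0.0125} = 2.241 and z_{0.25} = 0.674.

n = 74

For a one-sample test: n = ((z_{α/2} + z_β) / d)².
z_{α/2} + z_β = 2.241 + 0.674 = 2.915.
n = (2.915 / 0.34)² = 8.574² = 73.51.
Round up.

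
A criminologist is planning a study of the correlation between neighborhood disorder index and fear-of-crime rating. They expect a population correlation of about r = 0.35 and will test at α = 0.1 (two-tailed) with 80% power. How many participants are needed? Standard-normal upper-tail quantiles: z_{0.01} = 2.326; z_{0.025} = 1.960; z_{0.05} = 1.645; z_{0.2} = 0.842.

n = 50

Fisher's z: C = ½·ln((1+r)/(1−r)) = ½·ln(2.0769) = 0.3654.
n = ((z_{α/2} + z_β)/C)² + 3.
(1.645 + 0.842) / 0.3654 = 2.487 / 0.3654 = 6.806.
n = 6.806² + 3 = 46.32 + 3 = 49.3.
Round up.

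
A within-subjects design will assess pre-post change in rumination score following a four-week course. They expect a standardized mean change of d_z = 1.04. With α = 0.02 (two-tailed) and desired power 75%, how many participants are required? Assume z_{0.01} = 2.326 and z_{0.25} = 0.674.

n = 9 pairs

For a paired (one-sample on differences) test: n = ((z_{α/2} + z_β) / d)².
z_{α/2} + z_β = 2.326 + 0.674 = 3.000.
n = (3.000 / 1.04)² = 2.885² = 8.32.
Round up.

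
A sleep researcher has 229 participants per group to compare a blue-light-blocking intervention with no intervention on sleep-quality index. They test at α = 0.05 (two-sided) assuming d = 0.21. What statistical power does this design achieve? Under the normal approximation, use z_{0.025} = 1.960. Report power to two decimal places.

For two equal groups, power = Φ(d·√(n/2) − z_{α/2}).
d·√(n/2) = 0.21 × √(229/2) = 0.21 × 10.700 = 2.247.
z_β = 2.247 − 1.960 = 0.287.
Power = Φ(0.287) = 0.613.

power ≈ 0.61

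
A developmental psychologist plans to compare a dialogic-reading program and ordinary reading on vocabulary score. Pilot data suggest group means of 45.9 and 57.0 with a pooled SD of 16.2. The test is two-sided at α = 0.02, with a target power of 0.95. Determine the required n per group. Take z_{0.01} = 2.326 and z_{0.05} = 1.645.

n = 68 per group

Cohen's d = |M₁ − M₂| / SD_pooled = |45.9 − 57.0| / 16.2 = 11.1 / 16.2 = 0.685.
For two independent groups with equal n: n = 2·((z_{α/2} + z_β) / d)².
z_{α/2} + z_β = 2.326 + 1.645 = 3.971.
n = 2 × (3.971 / 0.685)² = 2 × 5.797² = 2 × 33.61 = 67.2.
Round up to the next whole participant.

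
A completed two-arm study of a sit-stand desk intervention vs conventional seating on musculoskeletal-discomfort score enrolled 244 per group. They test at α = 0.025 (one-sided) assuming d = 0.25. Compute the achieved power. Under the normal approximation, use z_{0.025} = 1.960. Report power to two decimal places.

For two equal groups, power = Φ(d·√(n/2) − z_{α}).
d·√(n/2) = 0.25 × √(244/2) = 0.25 × 11.045 = 2.761.
z_β = 2.761 − 1.960 = 0.801.
Power = Φ(0.801) = 0.789.

power ≈ 0.79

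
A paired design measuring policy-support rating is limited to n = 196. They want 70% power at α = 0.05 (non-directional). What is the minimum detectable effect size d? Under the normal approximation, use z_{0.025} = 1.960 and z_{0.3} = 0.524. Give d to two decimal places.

d_min ≈ 0.18

For a single sample (or paired design) of n = 196: d_min = (z_{α/2} + z_β)/√n.
z-sum = 1.960 + 0.524 = 2.484.
d_min = 2.484 / √196 = 2.484 / 14.000 = 0.177.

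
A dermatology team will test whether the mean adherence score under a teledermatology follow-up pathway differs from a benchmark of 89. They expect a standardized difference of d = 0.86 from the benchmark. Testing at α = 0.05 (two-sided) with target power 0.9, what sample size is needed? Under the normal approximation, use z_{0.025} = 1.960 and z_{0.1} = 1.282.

For a one-sample test: n = ((z_{α/2} + z_β) / d)².
z_{α/2} + z_β = 1.960 + 1.282 = 3.242.
n = (3.242 / 0.86)² = 3.770² = 14.21.
Round up.

n = 15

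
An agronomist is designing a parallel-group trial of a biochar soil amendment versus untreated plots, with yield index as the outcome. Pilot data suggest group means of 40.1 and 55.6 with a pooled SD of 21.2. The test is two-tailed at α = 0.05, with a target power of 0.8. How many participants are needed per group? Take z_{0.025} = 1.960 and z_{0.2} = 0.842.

Cohen's d = |M₁ − M₂| / SD_pooled = |40.1 − 55.6| / 21.2 = 15.5 / 21.2 = 0.731.
For two independent groups with equal n: n = 2·((z_{α/2} + z_β) / d)².
z_{α/2} + z_β = 1.960 + 0.842 = 2.802.
n = 2 × (2.802 / 0.731)² = 2 × 3.833² = 2 × 14.69 = 29.4.
Round up to the next whole participant.

n = 30 per group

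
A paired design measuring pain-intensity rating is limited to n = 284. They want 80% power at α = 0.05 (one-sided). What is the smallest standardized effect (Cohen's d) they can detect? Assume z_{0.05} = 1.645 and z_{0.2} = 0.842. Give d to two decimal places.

For a single sample (or paired design) of n = 284: d_min = (z_{α} + z_β)/√n.
z-sum = 1.645 + 0.842 = 2.487.
d_min = 2.487 / √284 = 2.487 / 16.852 = 0.148.

d_min ≈ 0.15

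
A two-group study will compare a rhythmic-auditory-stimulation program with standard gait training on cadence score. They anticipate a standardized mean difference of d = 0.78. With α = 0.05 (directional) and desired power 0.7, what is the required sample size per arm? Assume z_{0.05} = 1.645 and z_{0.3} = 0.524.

n = 16 per group

For two independent groups with equal n: n = 2·((z_{α} + z_β) / d)².
z_{α} + z_β = 1.645 + 0.524 = 2.169.
n = 2 × (2.169 / 0.78)² = 2 × 2.781² = 2 × 7.73 = 15.5.
Round up to the next whole participant.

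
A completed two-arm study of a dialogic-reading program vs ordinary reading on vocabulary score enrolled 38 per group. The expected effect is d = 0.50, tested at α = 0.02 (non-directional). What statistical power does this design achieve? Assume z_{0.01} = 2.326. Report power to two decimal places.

For two equal groups, power = Φ(d·√(n/2) − z_{α/2}).
d·√(n/2) = 0.50 × √(38/2) = 0.50 × 4.359 = 2.179.
z_β = 2.179 − 2.326 = -0.147.
Power = Φ(-0.147) = 0.442.

power ≈ 0.44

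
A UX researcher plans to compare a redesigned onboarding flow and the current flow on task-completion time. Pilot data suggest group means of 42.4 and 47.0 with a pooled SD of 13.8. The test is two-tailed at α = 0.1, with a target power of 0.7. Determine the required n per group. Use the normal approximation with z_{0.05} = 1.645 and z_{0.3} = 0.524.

Cohen's d = |M₁ − M₂| / SD_pooled = |42.4 − 47.0| / 13.8 = 4.6 / 13.8 = 0.333.
For two independent groups with equal n: n = 2·((z_{α/2} + z_β) / d)².
z_{α/2} + z_β = 1.645 + 0.524 = 2.169.
n = 2 × (2.169 / 0.333)² = 2 × 6.514² = 2 × 42.43 = 84.9.
Round up to the next whole participant.

n = 85 per group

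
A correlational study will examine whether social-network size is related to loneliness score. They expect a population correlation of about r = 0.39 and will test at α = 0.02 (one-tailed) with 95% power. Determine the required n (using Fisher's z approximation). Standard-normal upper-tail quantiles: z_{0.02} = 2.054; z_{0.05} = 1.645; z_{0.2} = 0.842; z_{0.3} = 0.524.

n = 84

Fisher's z: C = ½·ln((1+r)/(1−r)) = ½·ln(2.2787) = 0.4118.
n = ((z_{α} + z_β)/C)² + 3.
(2.054 + 1.645) / 0.4118 = 3.699 / 0.4118 = 8.983.
n = 8.983² + 3 = 80.69 + 3 = 83.7.
Round up.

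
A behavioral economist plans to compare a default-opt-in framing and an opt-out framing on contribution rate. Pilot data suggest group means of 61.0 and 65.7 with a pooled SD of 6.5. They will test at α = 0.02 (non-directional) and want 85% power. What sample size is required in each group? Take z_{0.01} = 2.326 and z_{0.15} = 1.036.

Cohen's d = |M₁ − M₂| / SD_pooled = |61.0 − 65.7| / 6.5 = 4.7 / 6.5 = 0.723.
For two independent groups with equal n: n = 2·((z_{α/2} + z_β) / d)².
z_{α/2} + z_β = 2.326 + 1.036 = 3.362.
n = 2 × (3.362 / 0.723)² = 2 × 4.650² = 2 × 21.62 = 43.2.
Round up to the next whole participant.

n = 44 per group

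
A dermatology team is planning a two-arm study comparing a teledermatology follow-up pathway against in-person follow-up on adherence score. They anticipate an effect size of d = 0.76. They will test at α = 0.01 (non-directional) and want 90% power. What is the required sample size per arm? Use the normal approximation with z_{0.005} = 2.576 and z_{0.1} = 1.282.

n = 52 per group

For two independent groups with equal n: n = 2·((z_{α/2} + z_β) / d)².
z_{α/2} + z_β = 2.576 + 1.282 = 3.858.
n = 2 × (3.858 / 0.76)² = 2 × 5.076² = 2 × 25.77 = 51.5.
Round up to the next whole participant.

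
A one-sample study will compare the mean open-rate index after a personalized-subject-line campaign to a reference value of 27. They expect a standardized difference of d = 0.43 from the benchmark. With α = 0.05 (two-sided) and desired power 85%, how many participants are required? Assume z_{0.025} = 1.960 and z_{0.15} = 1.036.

For a one-sample test: n = ((z_{α/2} + z_β) / d)².
z_{α/2} + z_β = 1.960 + 1.036 = 2.996.
n = (2.996 / 0.43)² = 6.967² = 48.55.
Round up.

n = 49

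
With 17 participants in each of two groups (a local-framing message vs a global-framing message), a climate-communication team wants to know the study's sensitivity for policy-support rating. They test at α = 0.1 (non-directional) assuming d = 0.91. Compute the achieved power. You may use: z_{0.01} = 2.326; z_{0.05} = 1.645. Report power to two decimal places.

For two equal groups, power = Φ(d·√(n/2) − z_{α/2}).
d·√(n/2) = 0.91 × √(17/2) = 0.91 × 2.915 = 2.653.
z_β = 2.653 − 1.645 = 1.008.
Power = Φ(1.008) = 0.843.

power ≈ 0.84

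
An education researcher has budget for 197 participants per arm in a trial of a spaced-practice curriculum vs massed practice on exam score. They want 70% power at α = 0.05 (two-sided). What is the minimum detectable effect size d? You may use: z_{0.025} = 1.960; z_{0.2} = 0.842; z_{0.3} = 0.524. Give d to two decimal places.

For two independent groups of n = 197 each: d_min = (z_{α/2} + z_β)·√(2/n).
z-sum = 1.960 + 0.524 = 2.484.
d_min = 2.484 × √(2/197) = 2.484 × 0.1008 = 0.250.

d_min ≈ 0.25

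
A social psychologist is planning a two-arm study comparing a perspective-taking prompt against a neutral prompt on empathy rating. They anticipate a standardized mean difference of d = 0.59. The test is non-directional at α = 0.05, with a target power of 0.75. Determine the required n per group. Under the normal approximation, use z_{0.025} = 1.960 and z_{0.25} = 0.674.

For two independent groups with equal n: n = 2·((z_{α/2} + z_β) / d)².
z_{α/2} + z_β = 1.960 + 0.674 = 2.634.
n = 2 × (2.634 / 0.59)² = 2 × 4.464² = 2 × 19.93 = 39.9.
Round up to the next whole participant.

n = 40 per group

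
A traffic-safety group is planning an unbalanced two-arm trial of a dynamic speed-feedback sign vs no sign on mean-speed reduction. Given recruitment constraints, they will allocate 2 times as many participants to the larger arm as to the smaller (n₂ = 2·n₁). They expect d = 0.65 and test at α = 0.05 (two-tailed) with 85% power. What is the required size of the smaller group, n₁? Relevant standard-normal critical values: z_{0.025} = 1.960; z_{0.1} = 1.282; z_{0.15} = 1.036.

n₁ = 32

With allocation ratio k = n₂/n₁ = 2, Var(x̄₁−x̄₂) = σ²(1/n₁ + 1/(k·n₁)) = σ²·(k+1)/(k·n₁).
So n₁ = (1 + 1/k)·((z_{α/2} + z_β)/d)² = 1.500 × (2.996/0.65)².
n₁ = 1.500 × 21.25 = 31.9.
Round up: n₁ = 32, giving n₂ = 2 × 32 = 64.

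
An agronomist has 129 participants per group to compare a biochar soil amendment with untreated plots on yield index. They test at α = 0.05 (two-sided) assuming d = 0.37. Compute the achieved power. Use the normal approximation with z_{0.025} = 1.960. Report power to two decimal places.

power ≈ 0.84

For two equal groups, power = Φ(d·√(n/2) − z_{α/2}).
d·√(n/2) = 0.37 × √(129/2) = 0.37 × 8.031 = 2.972.
z_β = 2.972 − 1.960 = 1.012.
Power = Φ(1.012) = 0.844.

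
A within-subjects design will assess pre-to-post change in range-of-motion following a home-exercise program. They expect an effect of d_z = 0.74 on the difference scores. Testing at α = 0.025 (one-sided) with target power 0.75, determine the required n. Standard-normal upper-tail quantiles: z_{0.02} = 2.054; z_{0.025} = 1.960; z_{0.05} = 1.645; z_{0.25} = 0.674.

For a paired (one-sample on differences) test: n = ((z_{α} + z_β) / d)².
z_{α} + z_β = 1.960 + 0.674 = 2.634.
n = (2.634 / 0.74)² = 3.559² = 12.67.
Round up.

n = 13 pairs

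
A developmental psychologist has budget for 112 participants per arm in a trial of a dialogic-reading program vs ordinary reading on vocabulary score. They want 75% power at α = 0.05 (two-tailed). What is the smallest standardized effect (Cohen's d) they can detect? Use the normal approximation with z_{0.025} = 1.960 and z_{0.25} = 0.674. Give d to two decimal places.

d_min ≈ 0.35

For two independent groups of n = 112 each: d_min = (z_{α/2} + z_β)·√(2/n).
z-sum = 1.960 + 0.674 = 2.634.
d_min = 2.634 × √(2/112) = 2.634 × 0.1336 = 0.352.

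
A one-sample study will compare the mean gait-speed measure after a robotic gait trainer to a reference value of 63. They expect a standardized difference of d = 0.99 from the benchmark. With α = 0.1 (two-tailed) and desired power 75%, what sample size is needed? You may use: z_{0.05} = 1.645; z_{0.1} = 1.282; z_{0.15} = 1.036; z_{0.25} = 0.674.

For a one-sample test: n = ((z_{α/2} + z_β) / d)².
z_{α/2} + z_β = 1.645 + 0.674 = 2.319.
n = (2.319 / 0.99)² = 2.342² = 5.49.
Round up.

n = 6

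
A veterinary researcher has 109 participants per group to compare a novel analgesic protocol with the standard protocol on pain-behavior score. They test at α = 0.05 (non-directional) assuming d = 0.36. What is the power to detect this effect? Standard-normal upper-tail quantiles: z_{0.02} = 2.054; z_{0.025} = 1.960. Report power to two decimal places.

For two equal groups, power = Φ(d·√(n/2) − z_{α/2}).
d·√(n/2) = 0.36 × √(109/2) = 0.36 × 7.382 = 2.658.
z_β = 2.658 − 1.960 = 0.698.
Power = Φ(0.698) = 0.757.

power ≈ 0.76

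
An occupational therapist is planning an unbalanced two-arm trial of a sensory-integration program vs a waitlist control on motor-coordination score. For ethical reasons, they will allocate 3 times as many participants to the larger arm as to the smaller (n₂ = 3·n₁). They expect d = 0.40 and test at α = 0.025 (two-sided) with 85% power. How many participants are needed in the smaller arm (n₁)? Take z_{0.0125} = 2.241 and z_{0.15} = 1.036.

n₁ = 90

With allocation ratio k = n₂/n₁ = 3, Var(x̄₁−x̄₂) = σ²(1/n₁ + 1/(k·n₁)) = σ²·(k+1)/(k·n₁).
So n₁ = (1 + 1/k)·((z_{α/2} + z_β)/d)² = 1.333 × (3.277/0.40)².
n₁ = 1.333 × 67.12 = 89.5.
Round up: n₁ = 90, giving n₂ = 3 × 90 = 270.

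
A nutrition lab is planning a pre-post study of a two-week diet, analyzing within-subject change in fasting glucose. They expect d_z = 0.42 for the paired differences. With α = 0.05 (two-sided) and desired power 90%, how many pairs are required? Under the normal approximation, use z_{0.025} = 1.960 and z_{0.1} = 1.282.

n = 60 pairs

For a paired (one-sample on differences) test: n = ((z_{α/2} + z_β) / d)².
z_{α/2} + z_β = 1.960 + 1.282 = 3.242.
n = (3.242 / 0.42)² = 7.719² = 59.58.
Round up.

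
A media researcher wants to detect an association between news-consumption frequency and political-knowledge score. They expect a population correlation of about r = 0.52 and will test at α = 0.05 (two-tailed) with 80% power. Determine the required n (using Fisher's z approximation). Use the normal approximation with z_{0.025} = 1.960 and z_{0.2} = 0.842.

Fisher's z: C = ½·ln((1+r)/(1−r)) = ½·ln(3.1667) = 0.5763.
n = ((z_{α/2} + z_β)/C)² + 3.
(1.960 + 0.842) / 0.5763 = 2.802 / 0.5763 = 4.862.
n = 4.862² + 3 = 23.64 + 3 = 26.6.
Round up.

n = 27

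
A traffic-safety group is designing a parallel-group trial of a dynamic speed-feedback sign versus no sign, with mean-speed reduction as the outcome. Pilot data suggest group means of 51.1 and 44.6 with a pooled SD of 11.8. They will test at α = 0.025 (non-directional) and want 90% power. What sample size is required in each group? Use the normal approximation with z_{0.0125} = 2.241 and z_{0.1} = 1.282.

n = 82 per group

Cohen's d = |M₁ − M₂| / SD_pooled = |51.1 − 44.6| / 11.8 = 6.5 / 11.8 = 0.551.
For two independent groups with equal n: n = 2·((z_{α/2} + z_β) / d)².
z_{α/2} + z_β = 2.241 + 1.282 = 3.523.
n = 2 × (3.523 / 0.551)² = 2 × 6.394² = 2 × 40.88 = 81.8.
Round up to the next whole participant.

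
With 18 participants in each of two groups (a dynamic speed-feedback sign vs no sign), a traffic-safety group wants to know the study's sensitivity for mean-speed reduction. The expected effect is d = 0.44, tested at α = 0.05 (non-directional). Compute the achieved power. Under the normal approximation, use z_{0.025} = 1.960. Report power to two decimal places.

power ≈ 0.26

For two equal groups, power = Φ(d·√(n/2) − z_{α/2}).
d·√(n/2) = 0.44 × √(18/2) = 0.44 × 3.000 = 1.320.
z_β = 1.320 − 1.960 = -0.640.
Power = Φ(-0.640) = 0.261.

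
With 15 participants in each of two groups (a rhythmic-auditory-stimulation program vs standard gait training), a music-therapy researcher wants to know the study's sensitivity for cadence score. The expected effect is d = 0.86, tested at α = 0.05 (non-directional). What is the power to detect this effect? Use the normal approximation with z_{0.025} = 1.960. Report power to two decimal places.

power ≈ 0.65

For two equal groups, power = Φ(d·√(n/2) − z_{α/2}).
d·√(n/2) = 0.86 × √(15/2) = 0.86 × 2.739 = 2.355.
z_β = 2.355 − 1.960 = 0.395.
Power = Φ(0.395) = 0.654.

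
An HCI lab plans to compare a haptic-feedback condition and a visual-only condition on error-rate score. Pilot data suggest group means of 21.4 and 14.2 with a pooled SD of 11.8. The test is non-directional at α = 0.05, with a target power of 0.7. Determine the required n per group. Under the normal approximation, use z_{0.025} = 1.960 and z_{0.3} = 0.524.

Cohen's d = |M₁ − M₂| / SD_pooled = |21.4 − 14.2| / 11.8 = 7.2 / 11.8 = 0.610.
For two independent groups with equal n: n = 2·((z_{α/2} + z_β) / d)².
z_{α/2} + z_β = 1.960 + 0.524 = 2.484.
n = 2 × (2.484 / 0.610)² = 2 × 4.072² = 2 × 16.58 = 33.2.
Round up to the next whole participant.

n = 34 per group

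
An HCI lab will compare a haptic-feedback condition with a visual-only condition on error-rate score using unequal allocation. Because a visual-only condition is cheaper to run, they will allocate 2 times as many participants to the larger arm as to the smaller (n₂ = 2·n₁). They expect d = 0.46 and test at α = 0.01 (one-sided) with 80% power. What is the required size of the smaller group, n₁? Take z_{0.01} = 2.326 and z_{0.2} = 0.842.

With allocation ratio k = n₂/n₁ = 2, Var(x̄₁−x̄₂) = σ²(1/n₁ + 1/(k·n₁)) = σ²·(k+1)/(k·n₁).
So n₁ = (1 + 1/k)·((z_{α} + z_β)/d)² = 1.500 × (3.168/0.46)².
n₁ = 1.500 × 47.43 = 71.1.
Round up: n₁ = 72, giving n₂ = 2 × 72 = 144.

n₁ = 72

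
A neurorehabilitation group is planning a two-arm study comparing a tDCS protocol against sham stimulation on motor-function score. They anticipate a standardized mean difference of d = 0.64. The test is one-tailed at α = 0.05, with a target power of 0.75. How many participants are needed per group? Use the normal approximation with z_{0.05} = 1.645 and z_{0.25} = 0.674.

n = 27 per group

For two independent groups with equal n: n = 2·((z_{α} + z_β) / d)².
z_{α} + z_β = 1.645 + 0.674 = 2.319.
n = 2 × (2.319 / 0.64)² = 2 × 3.623² = 2 × 13.13 = 26.3.
Round up to the next whole participant.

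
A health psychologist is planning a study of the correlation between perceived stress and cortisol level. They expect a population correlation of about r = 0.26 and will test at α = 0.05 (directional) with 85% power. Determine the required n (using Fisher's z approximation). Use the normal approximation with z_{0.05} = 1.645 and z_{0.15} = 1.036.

Fisher's z: C = ½·ln((1+r)/(1−r)) = ½·ln(1.7027) = 0.2661.
n = ((z_{α} + z_β)/C)² + 3.
(1.645 + 1.036) / 0.2661 = 2.681 / 0.2661 = 10.075.
n = 10.075² + 3 = 101.51 + 3 = 104.5.
Round up.

n = 105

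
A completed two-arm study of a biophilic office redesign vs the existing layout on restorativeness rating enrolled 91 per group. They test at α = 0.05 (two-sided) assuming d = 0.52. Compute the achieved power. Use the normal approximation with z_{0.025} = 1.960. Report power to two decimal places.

power ≈ 0.94

For two equal groups, power = Φ(d·√(n/2) − z_{α/2}).
d·√(n/2) = 0.52 × √(91/2) = 0.52 × 6.745 = 3.508.
z_β = 3.508 − 1.960 = 1.548.
Power = Φ(1.548) = 0.939.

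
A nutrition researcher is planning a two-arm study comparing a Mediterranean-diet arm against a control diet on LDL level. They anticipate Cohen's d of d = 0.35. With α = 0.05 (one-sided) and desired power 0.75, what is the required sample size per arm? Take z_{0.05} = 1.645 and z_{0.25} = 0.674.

For two independent groups with equal n: n = 2·((z_{α} + z_β) / d)².
z_{α} + z_β = 1.645 + 0.674 = 2.319.
n = 2 × (2.319 / 0.35)² = 2 × 6.626² = 2 × 43.90 = 87.8.
Round up to the next whole participant.

n = 88 per group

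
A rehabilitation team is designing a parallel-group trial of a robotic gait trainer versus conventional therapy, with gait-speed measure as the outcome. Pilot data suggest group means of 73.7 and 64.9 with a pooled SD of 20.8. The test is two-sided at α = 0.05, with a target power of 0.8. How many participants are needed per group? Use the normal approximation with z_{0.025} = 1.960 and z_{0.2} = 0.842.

Cohen's d = |M₁ − M₂| / SD_pooled = |73.7 − 64.9| / 20.8 = 8.8 / 20.8 = 0.423.
For two independent groups with equal n: n = 2·((z_{α/2} + z_β) / d)².
z_{α/2} + z_β = 1.960 + 0.842 = 2.802.
n = 2 × (2.802 / 0.423)² = 2 × 6.624² = 2 × 43.88 = 87.8.
Round up to the next whole participant.

n = 88 per group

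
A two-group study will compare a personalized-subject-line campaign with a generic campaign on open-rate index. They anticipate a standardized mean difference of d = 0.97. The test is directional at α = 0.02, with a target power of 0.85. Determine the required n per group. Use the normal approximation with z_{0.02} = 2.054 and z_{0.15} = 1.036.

n = 21 per group

For two independent groups with equal n: n = 2·((z_{α} + z_β) / d)².
z_{α} + z_β = 2.054 + 1.036 = 3.090.
n = 2 × (3.090 / 0.97)² = 2 × 3.186² = 2 × 10.15 = 20.3.
Round up to the next whole participant.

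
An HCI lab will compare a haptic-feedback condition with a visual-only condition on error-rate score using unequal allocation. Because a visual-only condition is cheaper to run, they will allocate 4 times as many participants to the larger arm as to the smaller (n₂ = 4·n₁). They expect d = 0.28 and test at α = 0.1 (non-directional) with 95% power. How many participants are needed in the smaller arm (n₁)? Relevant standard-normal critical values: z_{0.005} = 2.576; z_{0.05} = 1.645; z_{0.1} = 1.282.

n₁ = 173

With allocation ratio k = n₂/n₁ = 4, Var(x̄₁−x̄₂) = σ²(1/n₁ + 1/(k·n₁)) = σ²·(k+1)/(k·n₁).
So n₁ = (1 + 1/k)·((z_{α/2} + z_β)/d)² = 1.250 × (3.290/0.28)².
n₁ = 1.250 × 138.06 = 172.6.
Round up: n₁ = 173, giving n₂ = 4 × 173 = 692.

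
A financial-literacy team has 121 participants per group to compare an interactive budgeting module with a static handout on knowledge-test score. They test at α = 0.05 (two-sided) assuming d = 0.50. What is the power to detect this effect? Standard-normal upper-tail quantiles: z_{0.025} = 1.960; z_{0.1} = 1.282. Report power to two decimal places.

power ≈ 0.97

For two equal groups, power = Φ(d·√(n/2) − z_{α/2}).
d·√(n/2) = 0.50 × √(121/2) = 0.50 × 7.778 = 3.889.
z_β = 3.889 − 1.960 = 1.929.
Power = Φ(1.929) = 0.973.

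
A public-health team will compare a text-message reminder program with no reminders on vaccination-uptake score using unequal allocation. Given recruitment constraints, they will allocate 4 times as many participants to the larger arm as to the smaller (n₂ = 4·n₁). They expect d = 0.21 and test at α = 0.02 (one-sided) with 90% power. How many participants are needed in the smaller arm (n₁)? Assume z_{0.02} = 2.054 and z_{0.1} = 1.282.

n₁ = 316

With allocation ratio k = n₂/n₁ = 4, Var(x̄₁−x̄₂) = σ²(1/n₁ + 1/(k·n₁)) = σ²·(k+1)/(k·n₁).
So n₁ = (1 + 1/k)·((z_{α} + z_β)/d)² = 1.250 × (3.336/0.21)².
n₁ = 1.250 × 252.36 = 315.4.
Round up: n₁ = 316, giving n₂ = 4 × 316 = 1264.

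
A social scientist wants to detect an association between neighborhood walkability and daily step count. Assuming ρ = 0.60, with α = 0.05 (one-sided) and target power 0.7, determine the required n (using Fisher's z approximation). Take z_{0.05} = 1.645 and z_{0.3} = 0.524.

n = 13

Fisher's z: C = ½·ln((1+r)/(1−r)) = ½·ln(4.0000) = 0.6931.
n = ((z_{α} + z_β)/C)² + 3.
(1.645 + 0.524) / 0.6931 = 2.169 / 0.6931 = 3.129.
n = 3.129² + 3 = 9.79 + 3 = 12.8.
Round up.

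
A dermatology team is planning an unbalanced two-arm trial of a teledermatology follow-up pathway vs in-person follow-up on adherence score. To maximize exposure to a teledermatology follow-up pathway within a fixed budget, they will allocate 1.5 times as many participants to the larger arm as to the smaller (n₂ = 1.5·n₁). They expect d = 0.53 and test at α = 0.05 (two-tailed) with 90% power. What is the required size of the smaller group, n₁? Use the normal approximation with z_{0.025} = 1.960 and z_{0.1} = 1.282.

n₁ = 63

With allocation ratio k = n₂/n₁ = 1.5, Var(x̄₁−x̄₂) = σ²(1/n₁ + 1/(k·n₁)) = σ²·(k+1)/(k·n₁).
So n₁ = (1 + 1/k)·((z_{α/2} + z_β)/d)² = 1.667 × (3.242/0.53)².
n₁ = 1.667 × 37.42 = 62.4.
Round up: n₁ = 63, giving n₂ = ⌈1.5 × 63⌉ = ⌈94.5⌉ = 95.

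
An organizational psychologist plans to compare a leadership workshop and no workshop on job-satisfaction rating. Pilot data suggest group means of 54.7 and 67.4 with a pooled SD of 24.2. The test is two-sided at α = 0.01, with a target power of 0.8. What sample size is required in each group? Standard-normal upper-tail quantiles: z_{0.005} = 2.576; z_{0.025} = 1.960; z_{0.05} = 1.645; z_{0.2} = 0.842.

Cohen's d = |M₁ − M₂| / SD_pooled = |54.7 − 67.4| / 24.2 = 12.7 / 24.2 = 0.525.
For two independent groups with equal n: n = 2·((z_{α/2} + z_β) / d)².
z_{α/2} + z_β = 2.576 + 0.842 = 3.418.
n = 2 × (3.418 / 0.525)² = 2 × 6.510² = 2 × 42.39 = 84.8.
Round up to the next whole participant.

n = 85 per group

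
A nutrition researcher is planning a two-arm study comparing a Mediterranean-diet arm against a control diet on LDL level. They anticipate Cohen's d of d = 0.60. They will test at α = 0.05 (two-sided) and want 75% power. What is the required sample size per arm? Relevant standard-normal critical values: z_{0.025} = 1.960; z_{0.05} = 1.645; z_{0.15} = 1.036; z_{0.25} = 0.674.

For two independent groups with equal n: n = 2·((z_{α/2} + z_β) / d)².
z_{α/2} + z_β = 1.960 + 0.674 = 2.634.
n = 2 × (2.634 / 0.60)² = 2 × 4.390² = 2 × 19.27 = 38.5.
Round up to the next whole participant.

n = 39 per group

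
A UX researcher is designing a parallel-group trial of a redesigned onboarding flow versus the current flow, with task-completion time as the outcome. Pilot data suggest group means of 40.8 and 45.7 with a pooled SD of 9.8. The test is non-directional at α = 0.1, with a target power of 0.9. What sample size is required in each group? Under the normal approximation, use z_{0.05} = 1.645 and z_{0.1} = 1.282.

Cohen's d = |M₁ − M₂| / SD_pooled = |40.8 − 45.7| / 9.8 = 4.9 / 9.8 = 0.500.
For two independent groups with equal n: n = 2·((z_{α/2} + z_β) / d)².
z_{α/2} + z_β = 1.645 + 1.282 = 2.927.
n = 2 × (2.927 / 0.500)² = 2 × 5.854² = 2 × 34.27 = 68.5.
Round up to the next whole participant.

n = 69 per group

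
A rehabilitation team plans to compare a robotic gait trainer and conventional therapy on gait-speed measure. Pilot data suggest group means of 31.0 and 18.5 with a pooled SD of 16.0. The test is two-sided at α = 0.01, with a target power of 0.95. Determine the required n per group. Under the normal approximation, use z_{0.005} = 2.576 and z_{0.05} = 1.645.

n = 59 per group

Cohen's d = |M₁ − M₂| / SD_pooled = |31.0 − 18.5| / 16.0 = 12.5 / 16.0 = 0.781.
For two independent groups with equal n: n = 2·((z_{α/2} + z_β) / d)².
z_{α/2} + z_β = 2.576 + 1.645 = 4.221.
n = 2 × (4.221 / 0.781)² = 2 × 5.405² = 2 × 29.21 = 58.4.
Round up to the next whole participant.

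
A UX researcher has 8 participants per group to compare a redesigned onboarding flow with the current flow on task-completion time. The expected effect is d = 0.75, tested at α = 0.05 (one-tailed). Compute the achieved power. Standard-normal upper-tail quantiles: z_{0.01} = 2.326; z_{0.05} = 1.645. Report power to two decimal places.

For two equal groups, power = Φ(d·√(n/2) − z_{α}).
d·√(n/2) = 0.75 × √(8/2) = 0.75 × 2.000 = 1.500.
z_β = 1.500 − 1.645 = -0.145.
Power = Φ(-0.145) = 0.442.

power ≈ 0.44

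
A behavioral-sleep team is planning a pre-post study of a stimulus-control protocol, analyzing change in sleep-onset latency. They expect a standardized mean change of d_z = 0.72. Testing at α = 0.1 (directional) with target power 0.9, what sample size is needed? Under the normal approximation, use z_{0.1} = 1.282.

n = 13 pairs

For a paired (one-sample on differences) test: n = ((z_{α} + z_β) / d)².
z_{α} + z_β = 1.282 + 1.282 = 2.564.
n = (2.564 / 0.72)² = 3.561² = 12.68.
Round up.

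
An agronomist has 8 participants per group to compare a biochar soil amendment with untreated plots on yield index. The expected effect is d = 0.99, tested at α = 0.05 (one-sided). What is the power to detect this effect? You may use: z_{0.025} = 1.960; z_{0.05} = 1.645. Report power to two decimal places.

power ≈ 0.63

For two equal groups, power = Φ(d·√(n/2) − z_{α}).
d·√(n/2) = 0.99 × √(8/2) = 0.99 × 2.000 = 1.980.
z_β = 1.980 − 1.645 = 0.335.
Power = Φ(0.335) = 0.631.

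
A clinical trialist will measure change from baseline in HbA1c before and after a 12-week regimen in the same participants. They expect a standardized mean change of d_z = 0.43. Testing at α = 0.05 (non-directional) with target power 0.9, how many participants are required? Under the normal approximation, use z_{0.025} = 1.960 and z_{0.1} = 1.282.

For a paired (one-sample on differences) test: n = ((z_{α/2} + z_β) / d)².
z_{α/2} + z_β = 1.960 + 1.282 = 3.242.
n = (3.242 / 0.43)² = 7.540² = 56.84.
Round up.

n = 57 pairs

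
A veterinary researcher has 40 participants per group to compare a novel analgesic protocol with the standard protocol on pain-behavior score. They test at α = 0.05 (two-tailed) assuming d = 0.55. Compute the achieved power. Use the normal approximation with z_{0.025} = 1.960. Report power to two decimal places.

For two equal groups, power = Φ(d·√(n/2) − z_{α/2}).
d·√(n/2) = 0.55 × √(40/2) = 0.55 × 4.472 = 2.460.
z_β = 2.460 − 1.960 = 0.500.
Power = Φ(0.500) = 0.691.

power ≈ 0.69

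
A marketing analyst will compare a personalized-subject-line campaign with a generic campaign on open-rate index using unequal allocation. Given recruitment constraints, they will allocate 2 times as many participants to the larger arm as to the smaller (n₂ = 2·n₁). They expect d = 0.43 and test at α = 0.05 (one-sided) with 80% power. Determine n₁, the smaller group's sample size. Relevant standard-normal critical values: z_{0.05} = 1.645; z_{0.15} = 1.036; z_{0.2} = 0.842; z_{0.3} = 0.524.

With allocation ratio k = n₂/n₁ = 2, Var(x̄₁−x̄₂) = σ²(1/n₁ + 1/(k·n₁)) = σ²·(k+1)/(k·n₁).
So n₁ = (1 + 1/k)·((z_{α} + z_β)/d)² = 1.500 × (2.487/0.43)².
n₁ = 1.500 × 33.45 = 50.2.
Round up: n₁ = 51, giving n₂ = 2 × 51 = 102.

n₁ = 51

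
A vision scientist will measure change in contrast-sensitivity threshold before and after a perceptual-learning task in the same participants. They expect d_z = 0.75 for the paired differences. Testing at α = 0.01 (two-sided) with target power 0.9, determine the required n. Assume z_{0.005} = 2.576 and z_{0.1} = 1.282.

For a paired (one-sample on differences) test: n = ((z_{α/2} + z_β) / d)².
z_{α/2} + z_β = 2.576 + 1.282 = 3.858.
n = (3.858 / 0.75)² = 5.144² = 26.46.
Round up.

n = 27 pairs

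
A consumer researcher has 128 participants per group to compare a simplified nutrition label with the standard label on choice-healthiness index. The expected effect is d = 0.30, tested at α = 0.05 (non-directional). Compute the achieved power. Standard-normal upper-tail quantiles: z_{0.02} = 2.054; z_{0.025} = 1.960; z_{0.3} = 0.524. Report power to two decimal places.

For two equal groups, power = Φ(d·√(n/2) − z_{α/2}).
d·√(n/2) = 0.30 × √(128/2) = 0.30 × 8.000 = 2.400.
z_β = 2.400 − 1.960 = 0.440.
Power = Φ(0.440) = 0.670.

power ≈ 0.67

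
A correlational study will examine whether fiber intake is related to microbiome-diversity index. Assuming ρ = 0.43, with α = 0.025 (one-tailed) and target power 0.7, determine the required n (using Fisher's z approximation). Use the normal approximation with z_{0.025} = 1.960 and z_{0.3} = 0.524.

n = 33

Fisher's z: C = ½·ln((1+r)/(1−r)) = ½·ln(2.5088) = 0.4599.
n = ((z_{α} + z_β)/C)² + 3.
(1.960 + 0.524) / 0.4599 = 2.484 / 0.4599 = 5.401.
n = 5.401² + 3 = 29.17 + 3 = 32.2.
Round up.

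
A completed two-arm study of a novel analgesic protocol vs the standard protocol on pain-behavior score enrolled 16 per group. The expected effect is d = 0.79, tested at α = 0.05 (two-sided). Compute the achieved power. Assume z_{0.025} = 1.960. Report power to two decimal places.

power ≈ 0.61

For two equal groups, power = Φ(d·√(n/2) − z_{α/2}).
d·√(n/2) = 0.79 × √(16/2) = 0.79 × 2.828 = 2.234.
z_β = 2.234 − 1.960 = 0.274.
Power = Φ(0.274) = 0.608.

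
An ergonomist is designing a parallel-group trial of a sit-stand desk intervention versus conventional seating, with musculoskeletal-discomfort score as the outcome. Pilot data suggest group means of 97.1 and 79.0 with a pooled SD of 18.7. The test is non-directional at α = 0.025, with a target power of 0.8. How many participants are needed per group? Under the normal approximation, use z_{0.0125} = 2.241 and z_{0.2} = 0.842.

n = 21 per group

Cohen's d = |M₁ − M₂| / SD_pooled = |97.1 − 79.0| / 18.7 = 18.1 / 18.7 = 0.968.
For two independent groups with equal n: n = 2·((z_{α/2} + z_β) / d)².
z_{α/2} + z_β = 2.241 + 0.842 = 3.083.
n = 2 × (3.083 / 0.968)² = 2 × 3.185² = 2 × 10.14 = 20.3.
Round up to the next whole participant.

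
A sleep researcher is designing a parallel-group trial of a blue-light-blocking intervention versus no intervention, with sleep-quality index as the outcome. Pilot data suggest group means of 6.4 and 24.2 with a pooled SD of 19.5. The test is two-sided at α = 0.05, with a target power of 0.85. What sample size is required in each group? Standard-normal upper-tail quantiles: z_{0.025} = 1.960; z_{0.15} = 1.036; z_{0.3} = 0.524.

Cohen's d = |M₁ − M₂| / SD_pooled = |6.4 − 24.2| / 19.5 = 17.8 / 19.5 = 0.913.
For two independent groups with equal n: n = 2·((z_{α/2} + z_β) / d)².
z_{α/2} + z_β = 1.960 + 1.036 = 2.996.
n = 2 × (2.996 / 0.913)² = 2 × 3.281² = 2 × 10.77 = 21.5.
Round up to the next whole participant.

n = 22 per group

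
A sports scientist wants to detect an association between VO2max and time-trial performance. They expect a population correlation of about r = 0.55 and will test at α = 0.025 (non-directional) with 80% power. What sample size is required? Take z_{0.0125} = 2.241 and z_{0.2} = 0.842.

Fisher's z: C = ½·ln((1+r)/(1−r)) = ½·ln(3.4444) = 0.6184.
n = ((z_{α/2} + z_β)/C)² + 3.
(2.241 + 0.842) / 0.6184 = 3.083 / 0.6184 = 4.985.
n = 4.985² + 3 = 24.85 + 3 = 27.9.
Round up.

n = 28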